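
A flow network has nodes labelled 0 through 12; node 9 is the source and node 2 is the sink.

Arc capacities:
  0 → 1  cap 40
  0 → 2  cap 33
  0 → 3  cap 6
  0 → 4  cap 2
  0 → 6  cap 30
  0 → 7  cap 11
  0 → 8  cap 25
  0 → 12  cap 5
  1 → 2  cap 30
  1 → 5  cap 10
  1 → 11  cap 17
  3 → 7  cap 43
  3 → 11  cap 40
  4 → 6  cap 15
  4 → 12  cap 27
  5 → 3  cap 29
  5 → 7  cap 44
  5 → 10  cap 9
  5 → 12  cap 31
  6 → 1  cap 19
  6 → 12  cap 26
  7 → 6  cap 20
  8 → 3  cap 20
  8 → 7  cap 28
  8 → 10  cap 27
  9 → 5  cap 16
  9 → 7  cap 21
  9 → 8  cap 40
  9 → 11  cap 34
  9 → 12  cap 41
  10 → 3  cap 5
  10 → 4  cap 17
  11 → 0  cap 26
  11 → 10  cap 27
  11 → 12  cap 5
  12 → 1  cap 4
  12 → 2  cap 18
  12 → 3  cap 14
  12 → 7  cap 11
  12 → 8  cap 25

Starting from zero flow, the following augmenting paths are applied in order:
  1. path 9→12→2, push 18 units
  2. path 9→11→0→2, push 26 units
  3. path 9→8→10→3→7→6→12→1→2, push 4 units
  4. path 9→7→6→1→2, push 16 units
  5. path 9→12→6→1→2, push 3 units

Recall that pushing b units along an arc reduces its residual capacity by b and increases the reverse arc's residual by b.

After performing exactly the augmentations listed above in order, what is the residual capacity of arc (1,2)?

after path 1 (9→12→2, push 18): res(1,2)=30
after path 2 (9→11→0→2, push 26): res(1,2)=30
after path 3 (9→8→10→3→7→6→12→1→2, push 4): res(1,2)=26
after path 4 (9→7→6→1→2, push 16): res(1,2)=10
after path 5 (9→12→6→1→2, push 3): res(1,2)=7

Residual capacity of (1,2): 7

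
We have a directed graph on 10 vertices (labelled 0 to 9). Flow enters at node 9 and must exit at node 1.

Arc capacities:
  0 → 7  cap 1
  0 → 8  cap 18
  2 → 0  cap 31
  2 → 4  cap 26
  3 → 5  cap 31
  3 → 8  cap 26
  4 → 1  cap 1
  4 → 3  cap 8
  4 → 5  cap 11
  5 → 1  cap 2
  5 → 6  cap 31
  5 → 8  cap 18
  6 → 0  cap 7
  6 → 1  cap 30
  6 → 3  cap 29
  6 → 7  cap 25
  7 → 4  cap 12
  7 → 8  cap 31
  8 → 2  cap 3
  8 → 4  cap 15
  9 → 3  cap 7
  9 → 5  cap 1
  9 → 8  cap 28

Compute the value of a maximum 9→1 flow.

Maximum flow value: 26

augment #1: 9→5→1 bottleneck 1, total now 1
augment #2: 9→3→5→1 bottleneck 1, total now 2
augment #3: 9→8→4→1 bottleneck 1, total now 3
augment #4: 9→3→5→6→1 bottleneck 6, total now 9
augment #5: 9→8→4→5→6→1 bottleneck 11, total now 20
augment #6: 9→8→4→3→5→6→1 bottleneck 3, total now 23
augment #7: 9→8→2→4→3→5→6→1 bottleneck 3, total now 26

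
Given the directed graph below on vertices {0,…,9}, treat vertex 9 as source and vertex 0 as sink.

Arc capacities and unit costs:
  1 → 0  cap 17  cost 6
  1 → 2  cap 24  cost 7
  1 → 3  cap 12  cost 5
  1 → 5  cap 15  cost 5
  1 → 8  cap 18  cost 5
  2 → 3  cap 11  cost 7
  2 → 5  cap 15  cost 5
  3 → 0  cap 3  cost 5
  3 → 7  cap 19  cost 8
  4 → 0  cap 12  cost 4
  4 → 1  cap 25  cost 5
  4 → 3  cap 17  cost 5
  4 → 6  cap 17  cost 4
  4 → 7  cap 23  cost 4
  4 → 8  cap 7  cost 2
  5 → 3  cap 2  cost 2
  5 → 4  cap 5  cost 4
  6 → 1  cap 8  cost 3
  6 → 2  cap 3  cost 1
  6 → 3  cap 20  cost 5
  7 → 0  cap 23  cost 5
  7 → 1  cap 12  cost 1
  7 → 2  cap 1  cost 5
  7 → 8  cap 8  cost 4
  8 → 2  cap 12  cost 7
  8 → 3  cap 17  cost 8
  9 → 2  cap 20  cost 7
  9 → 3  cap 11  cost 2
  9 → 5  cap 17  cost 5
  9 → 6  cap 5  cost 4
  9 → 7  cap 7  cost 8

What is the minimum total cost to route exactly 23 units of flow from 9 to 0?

Minimum cost for 23 units: 287

shortest-cost path #1: 9→3→0 push 3 @ unit cost 7 (adds 21)
shortest-cost path #2: 9→7→0 push 7 @ unit cost 13 (adds 91)
shortest-cost path #3: 9→6→1→0 push 5 @ unit cost 13 (adds 65)
shortest-cost path #4: 9→5→4→0 push 5 @ unit cost 13 (adds 65)
shortest-cost path #5: 9→3→7→0 push 3 @ unit cost 15 (adds 45)
total cost = 287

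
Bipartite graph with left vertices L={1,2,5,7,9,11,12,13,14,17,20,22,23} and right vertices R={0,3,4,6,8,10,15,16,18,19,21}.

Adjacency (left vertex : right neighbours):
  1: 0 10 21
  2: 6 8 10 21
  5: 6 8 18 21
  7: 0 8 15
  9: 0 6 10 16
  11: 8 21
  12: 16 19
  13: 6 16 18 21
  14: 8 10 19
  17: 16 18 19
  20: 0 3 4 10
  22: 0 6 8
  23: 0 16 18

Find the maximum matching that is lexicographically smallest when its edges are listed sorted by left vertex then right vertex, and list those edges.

|M| = 10 (so the lex-smallest maximum matching has 10 edges)
process left vertices in ascending order; for each, take the smallest-labelled available neighbour that still permits 10 edges overall, or leave it unmatched if none does
lex-smallest matching: {1-0, 2-6, 5-8, 7-15, 9-10, 11-21, 12-16, 13-18, 14-19, 20-3}

Lex-smallest maximum matching: {(1,0), (2,6), (5,8), (7,15), (9,10), (11,21), (12,16), (13,18), (14,19), (20,3)}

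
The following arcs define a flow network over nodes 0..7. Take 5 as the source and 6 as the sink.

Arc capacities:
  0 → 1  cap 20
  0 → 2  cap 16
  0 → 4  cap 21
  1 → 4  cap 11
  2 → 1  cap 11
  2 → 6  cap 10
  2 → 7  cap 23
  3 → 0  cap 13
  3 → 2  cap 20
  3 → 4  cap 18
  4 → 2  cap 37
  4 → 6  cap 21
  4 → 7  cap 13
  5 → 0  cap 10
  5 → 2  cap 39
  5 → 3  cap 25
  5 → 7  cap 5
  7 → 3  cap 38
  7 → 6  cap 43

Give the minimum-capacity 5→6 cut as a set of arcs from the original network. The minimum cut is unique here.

augment #1: 5→2→6 push 10
augment #2: 5→7→6 push 5
augment #3: 5→0→4→6 push 10
augment #4: 5→2→7→6 push 23
augment #5: 5→3→4→6 push 11
augment #6: 5→3→4→7→6 push 7
augment #7: 5→2→1→4→7→6 push 6
max flow = 72; residual-reachable set from 5 gives S-side
cut edges (S→T): {(2,6), (2,7), (4,6), (4,7), (5,7)} total cap 72

Min-cut arcs: {(2,6), (2,7), (4,6), (4,7), (5,7)} (total capacity 72)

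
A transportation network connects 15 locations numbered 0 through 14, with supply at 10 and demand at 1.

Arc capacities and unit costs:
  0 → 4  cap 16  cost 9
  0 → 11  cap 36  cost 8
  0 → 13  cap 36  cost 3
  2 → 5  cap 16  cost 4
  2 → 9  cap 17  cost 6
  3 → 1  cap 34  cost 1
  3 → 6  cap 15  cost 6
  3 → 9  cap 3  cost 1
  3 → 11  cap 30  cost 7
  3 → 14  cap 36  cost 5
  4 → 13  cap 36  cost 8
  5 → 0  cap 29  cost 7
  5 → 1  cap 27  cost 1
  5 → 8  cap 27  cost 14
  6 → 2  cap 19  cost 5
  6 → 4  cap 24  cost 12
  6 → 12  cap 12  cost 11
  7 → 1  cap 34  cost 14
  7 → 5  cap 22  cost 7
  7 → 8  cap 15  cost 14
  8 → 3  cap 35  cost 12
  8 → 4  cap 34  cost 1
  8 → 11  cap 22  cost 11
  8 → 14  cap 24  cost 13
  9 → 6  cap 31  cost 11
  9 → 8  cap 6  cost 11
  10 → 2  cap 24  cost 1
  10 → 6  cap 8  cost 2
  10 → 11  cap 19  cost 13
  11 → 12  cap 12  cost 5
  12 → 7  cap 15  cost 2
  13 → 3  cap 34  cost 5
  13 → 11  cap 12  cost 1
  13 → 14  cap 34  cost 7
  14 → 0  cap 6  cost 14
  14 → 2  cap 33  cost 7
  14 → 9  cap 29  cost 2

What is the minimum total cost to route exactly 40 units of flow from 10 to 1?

shortest-cost path #1: 10→2→5→1 push 16 @ unit cost 6 (adds 96)
shortest-cost path #2: 10→6→12→7→5→1 push 8 @ unit cost 23 (adds 184)
shortest-cost path #3: 10→11→12→7→5→1 push 3 @ unit cost 28 (adds 84)
shortest-cost path #4: 10→2→9→8→3→1 push 6 @ unit cost 31 (adds 186)
shortest-cost path #5: 10→11→12→6→4→13→3→1 push 7 @ unit cost 33 (adds 231)
total cost = 781

Minimum cost for 40 units: 781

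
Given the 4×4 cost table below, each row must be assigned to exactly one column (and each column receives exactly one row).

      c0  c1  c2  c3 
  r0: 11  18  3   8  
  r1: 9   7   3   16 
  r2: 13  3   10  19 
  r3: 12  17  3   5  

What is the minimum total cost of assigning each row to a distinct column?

Minimum assignment cost: 20

optimal assignment: row0→col2 (cost 3), row1→col0 (cost 9), row2→col1 (cost 3), row3→col3 (cost 5)
total = 3 + 9 + 3 + 5 = 20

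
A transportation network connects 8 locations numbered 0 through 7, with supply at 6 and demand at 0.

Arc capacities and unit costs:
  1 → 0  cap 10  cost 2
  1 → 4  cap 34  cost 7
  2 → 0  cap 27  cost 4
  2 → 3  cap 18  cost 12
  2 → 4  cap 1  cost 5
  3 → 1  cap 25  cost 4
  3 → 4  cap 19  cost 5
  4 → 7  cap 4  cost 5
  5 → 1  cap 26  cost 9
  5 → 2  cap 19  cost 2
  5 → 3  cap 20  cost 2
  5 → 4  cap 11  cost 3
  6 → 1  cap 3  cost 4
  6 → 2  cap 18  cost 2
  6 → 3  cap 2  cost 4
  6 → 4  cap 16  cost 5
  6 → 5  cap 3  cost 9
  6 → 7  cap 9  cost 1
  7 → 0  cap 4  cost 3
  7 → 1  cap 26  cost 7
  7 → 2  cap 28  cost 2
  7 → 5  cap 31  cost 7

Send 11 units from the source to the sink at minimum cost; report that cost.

shortest-cost path #1: 6→7→0 push 4 @ unit cost 4 (adds 16)
shortest-cost path #2: 6→1→0 push 3 @ unit cost 6 (adds 18)
shortest-cost path #3: 6→2→0 push 4 @ unit cost 6 (adds 24)
total cost = 58

Minimum cost for 11 units: 58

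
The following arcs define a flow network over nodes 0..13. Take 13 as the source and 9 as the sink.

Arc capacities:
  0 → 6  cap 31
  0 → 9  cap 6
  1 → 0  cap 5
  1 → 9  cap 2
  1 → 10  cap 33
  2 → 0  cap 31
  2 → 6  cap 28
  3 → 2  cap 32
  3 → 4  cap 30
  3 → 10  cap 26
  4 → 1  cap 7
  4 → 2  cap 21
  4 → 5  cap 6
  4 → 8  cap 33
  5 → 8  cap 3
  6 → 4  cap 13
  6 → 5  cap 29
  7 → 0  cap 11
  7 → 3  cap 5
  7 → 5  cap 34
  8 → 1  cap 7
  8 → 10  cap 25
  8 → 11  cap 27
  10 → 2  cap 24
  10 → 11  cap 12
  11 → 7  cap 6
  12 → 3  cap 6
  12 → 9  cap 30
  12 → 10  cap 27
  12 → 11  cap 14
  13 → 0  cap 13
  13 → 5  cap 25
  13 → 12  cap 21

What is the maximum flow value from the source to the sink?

Maximum flow value: 29

augment #1: 13→0→9 bottleneck 6, total now 6
augment #2: 13→12→9 bottleneck 21, total now 27
augment #3: 13→5→8→1→9 bottleneck 2, total now 29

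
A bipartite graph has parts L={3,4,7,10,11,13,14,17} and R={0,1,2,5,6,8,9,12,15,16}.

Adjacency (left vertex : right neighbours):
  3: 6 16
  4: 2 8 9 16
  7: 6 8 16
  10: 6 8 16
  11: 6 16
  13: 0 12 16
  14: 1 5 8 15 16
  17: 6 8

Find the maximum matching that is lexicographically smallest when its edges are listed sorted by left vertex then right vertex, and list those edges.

Lex-smallest maximum matching: {(3,6), (4,2), (7,8), (10,16), (13,0), (14,1)}

|M| = 6 (so the lex-smallest maximum matching has 6 edges)
process left vertices in ascending order; for each, take the smallest-labelled available neighbour that still permits 6 edges overall, or leave it unmatched if none does
lex-smallest matching: {3-6, 4-2, 7-8, 10-16, 13-0, 14-1}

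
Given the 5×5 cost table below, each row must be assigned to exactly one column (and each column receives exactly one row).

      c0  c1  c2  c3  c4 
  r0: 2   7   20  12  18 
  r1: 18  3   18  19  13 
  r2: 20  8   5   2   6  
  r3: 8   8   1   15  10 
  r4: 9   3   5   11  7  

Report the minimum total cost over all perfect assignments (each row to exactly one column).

Minimum assignment cost: 15

optimal assignment: row0→col0 (cost 2), row1→col1 (cost 3), row2→col3 (cost 2), row3→col2 (cost 1), row4→col4 (cost 7)
total = 2 + 3 + 2 + 1 + 7 = 15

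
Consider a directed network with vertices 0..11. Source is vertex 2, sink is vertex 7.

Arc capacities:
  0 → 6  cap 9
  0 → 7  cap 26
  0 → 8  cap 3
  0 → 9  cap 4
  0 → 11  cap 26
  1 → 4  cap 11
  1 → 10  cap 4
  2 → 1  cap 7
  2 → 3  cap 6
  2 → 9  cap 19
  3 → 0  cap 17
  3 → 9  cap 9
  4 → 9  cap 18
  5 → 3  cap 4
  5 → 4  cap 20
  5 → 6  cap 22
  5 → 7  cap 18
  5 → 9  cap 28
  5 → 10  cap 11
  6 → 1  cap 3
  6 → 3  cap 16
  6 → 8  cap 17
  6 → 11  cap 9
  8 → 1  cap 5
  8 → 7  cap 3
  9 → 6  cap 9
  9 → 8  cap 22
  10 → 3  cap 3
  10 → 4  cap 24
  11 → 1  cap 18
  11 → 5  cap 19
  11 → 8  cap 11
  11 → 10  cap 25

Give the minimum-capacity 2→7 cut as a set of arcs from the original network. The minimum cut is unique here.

augment #1: 2→3→0→7 push 6
augment #2: 2→9→8→7 push 3
augment #3: 2→1→10→3→0→7 push 3
augment #4: 2→9→6→3→0→7 push 8
augment #5: 2→9→6→11→5→7 push 1
max flow = 21; residual-reachable set from 2 gives S-side
cut edges (S→T): {(2,3), (8,7), (9,6), (10,3)} total cap 21

Min-cut arcs: {(2,3), (8,7), (9,6), (10,3)} (total capacity 21)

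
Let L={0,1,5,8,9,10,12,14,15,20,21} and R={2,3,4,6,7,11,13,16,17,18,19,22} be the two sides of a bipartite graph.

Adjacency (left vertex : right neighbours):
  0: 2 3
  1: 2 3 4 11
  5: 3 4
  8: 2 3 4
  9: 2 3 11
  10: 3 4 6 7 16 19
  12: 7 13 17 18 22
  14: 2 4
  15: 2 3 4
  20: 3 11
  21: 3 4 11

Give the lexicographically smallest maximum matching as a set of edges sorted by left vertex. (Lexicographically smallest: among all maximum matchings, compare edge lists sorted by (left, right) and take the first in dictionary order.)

|M| = 6 (so the lex-smallest maximum matching has 6 edges)
process left vertices in ascending order; for each, take the smallest-labelled available neighbour that still permits 6 edges overall, or leave it unmatched if none does
lex-smallest matching: {0-2, 1-3, 5-4, 9-11, 10-6, 12-7}

Lex-smallest maximum matching: {(0,2), (1,3), (5,4), (9,11), (10,6), (12,7)}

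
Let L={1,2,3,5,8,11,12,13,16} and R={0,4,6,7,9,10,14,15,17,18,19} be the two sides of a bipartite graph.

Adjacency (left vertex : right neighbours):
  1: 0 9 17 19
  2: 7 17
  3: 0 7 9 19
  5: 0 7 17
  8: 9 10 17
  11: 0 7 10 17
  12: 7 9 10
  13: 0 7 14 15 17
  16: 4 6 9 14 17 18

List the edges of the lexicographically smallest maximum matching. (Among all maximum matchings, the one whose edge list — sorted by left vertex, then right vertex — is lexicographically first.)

Lex-smallest maximum matching: {(1,0), (2,7), (3,19), (5,17), (8,9), (11,10), (13,14), (16,4)}

|M| = 8 (so the lex-smallest maximum matching has 8 edges)
process left vertices in ascending order; for each, take the smallest-labelled available neighbour that still permits 8 edges overall, or leave it unmatched if none does
lex-smallest matching: {1-0, 2-7, 3-19, 5-17, 8-9, 11-10, 13-14, 16-4}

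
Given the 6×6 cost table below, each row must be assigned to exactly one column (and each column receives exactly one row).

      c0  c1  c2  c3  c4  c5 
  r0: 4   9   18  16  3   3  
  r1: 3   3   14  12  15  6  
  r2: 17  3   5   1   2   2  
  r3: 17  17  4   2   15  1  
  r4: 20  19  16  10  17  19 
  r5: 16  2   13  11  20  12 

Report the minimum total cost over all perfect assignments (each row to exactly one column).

Minimum assignment cost: 24

one of 3 optimal assignments: row0→col4 (cost 3), row1→col0 (cost 3), row2→col2 (cost 5), row3→col5 (cost 1), row4→col3 (cost 10), row5→col1 (cost 2)
total = 3 + 3 + 5 + 1 + 10 + 2 = 24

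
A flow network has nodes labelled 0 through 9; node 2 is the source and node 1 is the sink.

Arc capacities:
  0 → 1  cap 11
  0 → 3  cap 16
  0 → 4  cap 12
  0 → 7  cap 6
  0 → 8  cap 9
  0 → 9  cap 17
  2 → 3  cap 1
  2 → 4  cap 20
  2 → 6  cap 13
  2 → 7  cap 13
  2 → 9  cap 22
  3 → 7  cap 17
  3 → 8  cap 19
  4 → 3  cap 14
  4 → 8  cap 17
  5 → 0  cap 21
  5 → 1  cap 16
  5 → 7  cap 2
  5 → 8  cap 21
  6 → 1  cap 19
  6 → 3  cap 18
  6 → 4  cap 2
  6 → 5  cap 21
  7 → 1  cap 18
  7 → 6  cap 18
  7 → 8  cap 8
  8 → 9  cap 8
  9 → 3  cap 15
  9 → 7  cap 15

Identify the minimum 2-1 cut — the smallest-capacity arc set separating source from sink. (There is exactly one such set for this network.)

augment #1: 2→6→1 push 13
augment #2: 2→7→1 push 13
augment #3: 2→3→7→1 push 1
augment #4: 2→9→7→1 push 4
augment #5: 2→9→7→6→1 push 6
augment #6: 2→9→7→6→5→1 push 5
augment #7: 2→4→3→7→6→5→1 push 7
max flow = 49; residual-reachable set from 2 gives S-side
cut edges (S→T): {(2,6), (7,1), (7,6)} total cap 49

Min-cut arcs: {(2,6), (7,1), (7,6)} (total capacity 49)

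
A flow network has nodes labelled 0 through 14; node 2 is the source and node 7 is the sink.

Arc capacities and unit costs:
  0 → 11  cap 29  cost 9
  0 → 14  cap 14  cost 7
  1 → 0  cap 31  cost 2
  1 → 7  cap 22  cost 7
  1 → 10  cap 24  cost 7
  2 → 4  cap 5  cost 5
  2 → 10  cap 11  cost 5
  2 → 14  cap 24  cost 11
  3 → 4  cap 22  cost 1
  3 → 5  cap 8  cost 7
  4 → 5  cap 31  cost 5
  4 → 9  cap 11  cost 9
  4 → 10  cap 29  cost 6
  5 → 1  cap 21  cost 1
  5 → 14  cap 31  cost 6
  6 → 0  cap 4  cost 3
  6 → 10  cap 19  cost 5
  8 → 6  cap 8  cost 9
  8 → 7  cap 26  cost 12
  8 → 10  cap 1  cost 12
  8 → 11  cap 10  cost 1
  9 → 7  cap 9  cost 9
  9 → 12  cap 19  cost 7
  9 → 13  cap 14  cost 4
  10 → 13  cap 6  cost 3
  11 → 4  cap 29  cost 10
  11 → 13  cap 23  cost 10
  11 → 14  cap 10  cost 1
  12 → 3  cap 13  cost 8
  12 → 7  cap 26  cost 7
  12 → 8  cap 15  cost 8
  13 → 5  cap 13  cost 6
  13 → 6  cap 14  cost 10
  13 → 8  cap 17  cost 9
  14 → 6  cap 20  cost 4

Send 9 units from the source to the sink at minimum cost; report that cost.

shortest-cost path #1: 2→4→5→1→7 push 5 @ unit cost 18 (adds 90)
shortest-cost path #2: 2→10→13→5→1→7 push 4 @ unit cost 22 (adds 88)
total cost = 178

Minimum cost for 9 units: 178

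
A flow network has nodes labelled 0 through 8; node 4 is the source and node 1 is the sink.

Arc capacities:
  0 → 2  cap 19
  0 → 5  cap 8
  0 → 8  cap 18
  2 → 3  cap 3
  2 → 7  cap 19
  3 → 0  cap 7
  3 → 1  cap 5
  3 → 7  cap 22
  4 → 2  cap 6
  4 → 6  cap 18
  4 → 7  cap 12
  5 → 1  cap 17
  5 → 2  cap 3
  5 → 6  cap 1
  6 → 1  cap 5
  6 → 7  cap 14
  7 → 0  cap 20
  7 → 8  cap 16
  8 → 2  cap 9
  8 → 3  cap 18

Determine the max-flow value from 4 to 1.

augment #1: 4→6→1 bottleneck 5, total now 5
augment #2: 4→2→3→1 bottleneck 3, total now 8
augment #3: 4→7→0→5→1 bottleneck 8, total now 16
augment #4: 4→7→8→3→1 bottleneck 2, total now 18

Maximum flow value: 18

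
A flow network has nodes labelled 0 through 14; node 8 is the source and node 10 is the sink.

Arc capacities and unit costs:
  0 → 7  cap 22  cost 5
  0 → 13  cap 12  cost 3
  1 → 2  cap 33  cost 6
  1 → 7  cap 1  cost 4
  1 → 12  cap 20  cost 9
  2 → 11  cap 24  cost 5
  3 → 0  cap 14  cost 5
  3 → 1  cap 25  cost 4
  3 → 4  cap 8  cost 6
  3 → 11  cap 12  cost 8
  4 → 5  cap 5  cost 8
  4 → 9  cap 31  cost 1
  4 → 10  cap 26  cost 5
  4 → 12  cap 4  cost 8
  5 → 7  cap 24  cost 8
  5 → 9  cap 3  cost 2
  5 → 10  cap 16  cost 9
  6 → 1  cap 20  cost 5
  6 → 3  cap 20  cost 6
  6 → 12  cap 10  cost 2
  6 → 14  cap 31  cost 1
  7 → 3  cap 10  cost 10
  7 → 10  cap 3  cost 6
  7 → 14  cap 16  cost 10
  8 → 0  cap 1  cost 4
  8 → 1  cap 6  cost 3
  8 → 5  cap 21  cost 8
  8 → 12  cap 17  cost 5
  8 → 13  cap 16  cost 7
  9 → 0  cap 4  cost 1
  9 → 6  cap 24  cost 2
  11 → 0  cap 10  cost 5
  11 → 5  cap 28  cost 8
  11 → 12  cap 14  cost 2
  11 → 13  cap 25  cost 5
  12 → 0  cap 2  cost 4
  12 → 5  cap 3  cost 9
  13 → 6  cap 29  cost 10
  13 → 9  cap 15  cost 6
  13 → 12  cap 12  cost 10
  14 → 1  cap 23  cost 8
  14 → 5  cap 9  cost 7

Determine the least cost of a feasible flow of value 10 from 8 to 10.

Minimum cost for 10 units: 164

shortest-cost path #1: 8→1→7→10 push 1 @ unit cost 13 (adds 13)
shortest-cost path #2: 8→0→7→10 push 1 @ unit cost 15 (adds 15)
shortest-cost path #3: 8→5→10 push 8 @ unit cost 17 (adds 136)
total cost = 164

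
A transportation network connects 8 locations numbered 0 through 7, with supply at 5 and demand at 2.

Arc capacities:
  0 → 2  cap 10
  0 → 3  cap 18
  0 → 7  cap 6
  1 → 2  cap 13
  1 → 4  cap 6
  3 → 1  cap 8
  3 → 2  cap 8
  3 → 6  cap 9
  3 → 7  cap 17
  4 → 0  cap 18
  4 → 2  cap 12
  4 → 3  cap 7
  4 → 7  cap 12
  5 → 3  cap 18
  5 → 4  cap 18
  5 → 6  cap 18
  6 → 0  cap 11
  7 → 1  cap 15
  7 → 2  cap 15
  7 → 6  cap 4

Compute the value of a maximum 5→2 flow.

Maximum flow value: 47

augment #1: 5→3→2 bottleneck 8, total now 8
augment #2: 5→4→2 bottleneck 12, total now 20
augment #3: 5→3→1→2 bottleneck 8, total now 28
augment #4: 5→3→7→2 bottleneck 2, total now 30
augment #5: 5→4→0→2 bottleneck 6, total now 36
augment #6: 5→6→0→2 bottleneck 4, total now 40
augment #7: 5→6→0→7→2 bottleneck 6, total now 46
augment #8: 5→6→0→3→7→2 bottleneck 1, total now 47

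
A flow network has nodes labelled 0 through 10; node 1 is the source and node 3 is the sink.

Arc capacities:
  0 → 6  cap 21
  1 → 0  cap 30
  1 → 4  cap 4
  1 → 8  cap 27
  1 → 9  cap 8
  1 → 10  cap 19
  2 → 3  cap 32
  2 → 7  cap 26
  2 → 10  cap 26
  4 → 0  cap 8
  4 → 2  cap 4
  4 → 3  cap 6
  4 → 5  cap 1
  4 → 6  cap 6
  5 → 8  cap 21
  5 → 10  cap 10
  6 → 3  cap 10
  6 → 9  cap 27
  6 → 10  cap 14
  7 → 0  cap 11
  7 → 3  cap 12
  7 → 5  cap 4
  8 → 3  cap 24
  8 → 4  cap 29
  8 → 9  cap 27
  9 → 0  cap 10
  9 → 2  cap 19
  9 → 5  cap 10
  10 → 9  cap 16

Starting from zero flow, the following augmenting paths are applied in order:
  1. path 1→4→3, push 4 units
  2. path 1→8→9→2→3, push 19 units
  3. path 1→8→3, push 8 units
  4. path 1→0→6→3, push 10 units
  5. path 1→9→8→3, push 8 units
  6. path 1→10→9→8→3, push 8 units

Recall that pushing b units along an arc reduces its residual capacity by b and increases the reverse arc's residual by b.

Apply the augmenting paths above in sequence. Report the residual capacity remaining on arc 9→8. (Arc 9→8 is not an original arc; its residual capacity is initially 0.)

after path 1 (1→4→3, push 4): res(9,8)=0
after path 2 (1→8→9→2→3, push 19): res(9,8)=19
after path 3 (1→8→3, push 8): res(9,8)=19
after path 4 (1→0→6→3, push 10): res(9,8)=19
after path 5 (1→9→8→3, push 8): res(9,8)=11
after path 6 (1→10→9→8→3, push 8): res(9,8)=3

Residual capacity of (9,8): 3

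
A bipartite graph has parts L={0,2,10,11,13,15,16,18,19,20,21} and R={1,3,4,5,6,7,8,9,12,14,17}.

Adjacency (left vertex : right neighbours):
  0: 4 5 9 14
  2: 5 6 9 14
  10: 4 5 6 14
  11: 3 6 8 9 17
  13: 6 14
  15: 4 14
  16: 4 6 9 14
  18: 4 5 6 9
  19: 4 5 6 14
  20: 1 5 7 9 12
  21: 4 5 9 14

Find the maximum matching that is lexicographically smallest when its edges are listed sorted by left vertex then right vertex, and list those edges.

Lex-smallest maximum matching: {(0,4), (2,5), (10,6), (11,3), (13,14), (16,9), (20,1)}

|M| = 7 (so the lex-smallest maximum matching has 7 edges)
process left vertices in ascending order; for each, take the smallest-labelled available neighbour that still permits 7 edges overall, or leave it unmatched if none does
lex-smallest matching: {0-4, 2-5, 10-6, 11-3, 13-14, 16-9, 20-1}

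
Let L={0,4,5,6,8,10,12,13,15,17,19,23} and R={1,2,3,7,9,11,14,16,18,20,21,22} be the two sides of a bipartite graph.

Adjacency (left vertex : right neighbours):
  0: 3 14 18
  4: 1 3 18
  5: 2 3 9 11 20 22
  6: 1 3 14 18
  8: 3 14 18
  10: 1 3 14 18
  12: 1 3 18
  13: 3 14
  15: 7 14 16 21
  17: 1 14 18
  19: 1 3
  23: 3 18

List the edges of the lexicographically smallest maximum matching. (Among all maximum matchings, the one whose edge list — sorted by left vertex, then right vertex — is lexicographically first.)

|M| = 6 (so the lex-smallest maximum matching has 6 edges)
process left vertices in ascending order; for each, take the smallest-labelled available neighbour that still permits 6 edges overall, or leave it unmatched if none does
lex-smallest matching: {0-3, 4-1, 5-2, 6-14, 8-18, 15-7}

Lex-smallest maximum matching: {(0,3), (4,1), (5,2), (6,14), (8,18), (15,7)}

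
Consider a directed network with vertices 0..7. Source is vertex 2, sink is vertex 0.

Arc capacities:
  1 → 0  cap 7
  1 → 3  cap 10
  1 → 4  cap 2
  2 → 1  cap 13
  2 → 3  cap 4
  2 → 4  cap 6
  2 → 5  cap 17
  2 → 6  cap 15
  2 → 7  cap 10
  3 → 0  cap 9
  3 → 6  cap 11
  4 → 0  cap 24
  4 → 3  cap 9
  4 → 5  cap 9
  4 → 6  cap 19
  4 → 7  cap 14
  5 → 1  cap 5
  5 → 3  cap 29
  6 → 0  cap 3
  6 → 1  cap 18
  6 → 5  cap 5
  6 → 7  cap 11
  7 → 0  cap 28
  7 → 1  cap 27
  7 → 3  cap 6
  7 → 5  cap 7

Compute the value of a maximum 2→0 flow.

augment #1: 2→1→0 bottleneck 7, total now 7
augment #2: 2→3→0 bottleneck 4, total now 11
augment #3: 2→4→0 bottleneck 6, total now 17
augment #4: 2→6→0 bottleneck 3, total now 20
augment #5: 2→7→0 bottleneck 10, total now 30
augment #6: 2→1→3→0 bottleneck 5, total now 35
augment #7: 2→1→4→0 bottleneck 1, total now 36
augment #8: 2→6→7→0 bottleneck 11, total now 47
augment #9: 2→5→1→4→0 bottleneck 1, total now 48

Maximum flow value: 48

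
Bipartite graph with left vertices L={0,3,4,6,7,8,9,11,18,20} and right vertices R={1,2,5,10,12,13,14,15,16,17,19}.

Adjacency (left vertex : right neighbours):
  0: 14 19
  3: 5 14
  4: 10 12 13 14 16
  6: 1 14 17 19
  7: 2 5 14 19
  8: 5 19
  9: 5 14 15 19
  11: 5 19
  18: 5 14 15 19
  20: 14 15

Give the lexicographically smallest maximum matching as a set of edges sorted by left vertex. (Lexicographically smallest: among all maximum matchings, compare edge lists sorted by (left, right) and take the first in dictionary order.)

|M| = 7 (so the lex-smallest maximum matching has 7 edges)
process left vertices in ascending order; for each, take the smallest-labelled available neighbour that still permits 7 edges overall, or leave it unmatched if none does
lex-smallest matching: {0-14, 3-5, 4-10, 6-1, 7-2, 8-19, 9-15}

Lex-smallest maximum matching: {(0,14), (3,5), (4,10), (6,1), (7,2), (8,19), (9,15)}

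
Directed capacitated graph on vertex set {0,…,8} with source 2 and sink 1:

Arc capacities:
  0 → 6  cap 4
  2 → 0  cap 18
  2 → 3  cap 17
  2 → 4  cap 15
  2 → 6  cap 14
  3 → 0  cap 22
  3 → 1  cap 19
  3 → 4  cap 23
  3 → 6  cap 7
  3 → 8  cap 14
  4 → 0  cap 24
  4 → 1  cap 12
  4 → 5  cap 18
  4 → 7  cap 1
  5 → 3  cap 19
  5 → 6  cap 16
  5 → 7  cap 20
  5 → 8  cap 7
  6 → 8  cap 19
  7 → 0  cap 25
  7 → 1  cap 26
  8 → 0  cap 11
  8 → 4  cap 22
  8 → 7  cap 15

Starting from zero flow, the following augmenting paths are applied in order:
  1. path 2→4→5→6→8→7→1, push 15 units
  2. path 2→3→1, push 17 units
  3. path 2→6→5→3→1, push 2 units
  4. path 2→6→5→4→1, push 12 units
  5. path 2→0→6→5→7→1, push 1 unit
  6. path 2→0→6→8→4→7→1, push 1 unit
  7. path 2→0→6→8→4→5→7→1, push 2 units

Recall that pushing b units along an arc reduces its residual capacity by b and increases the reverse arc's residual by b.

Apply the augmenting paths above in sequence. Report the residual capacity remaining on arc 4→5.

after path 1 (2→4→5→6→8→7→1, push 15): res(4,5)=3
after path 2 (2→3→1, push 17): res(4,5)=3
after path 3 (2→6→5→3→1, push 2): res(4,5)=3
after path 4 (2→6→5→4→1, push 12): res(4,5)=15
after path 5 (2→0→6→5→7→1, push 1): res(4,5)=15
after path 6 (2→0→6→8→4→7→1, push 1): res(4,5)=15
after path 7 (2→0→6→8→4→5→7→1, push 2): res(4,5)=13

Residual capacity of (4,5): 13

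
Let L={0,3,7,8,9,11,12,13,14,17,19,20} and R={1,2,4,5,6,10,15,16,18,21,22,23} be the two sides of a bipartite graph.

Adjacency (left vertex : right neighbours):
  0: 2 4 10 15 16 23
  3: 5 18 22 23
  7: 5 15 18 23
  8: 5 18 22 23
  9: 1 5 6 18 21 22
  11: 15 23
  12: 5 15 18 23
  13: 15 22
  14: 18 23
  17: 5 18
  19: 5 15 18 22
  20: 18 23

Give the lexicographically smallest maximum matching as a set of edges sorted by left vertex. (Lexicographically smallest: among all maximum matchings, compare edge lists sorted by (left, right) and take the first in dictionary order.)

|M| = 7 (so the lex-smallest maximum matching has 7 edges)
process left vertices in ascending order; for each, take the smallest-labelled available neighbour that still permits 7 edges overall, or leave it unmatched if none does
lex-smallest matching: {0-2, 3-5, 7-15, 8-18, 9-1, 11-23, 13-22}

Lex-smallest maximum matching: {(0,2), (3,5), (7,15), (8,18), (9,1), (11,23), (13,22)}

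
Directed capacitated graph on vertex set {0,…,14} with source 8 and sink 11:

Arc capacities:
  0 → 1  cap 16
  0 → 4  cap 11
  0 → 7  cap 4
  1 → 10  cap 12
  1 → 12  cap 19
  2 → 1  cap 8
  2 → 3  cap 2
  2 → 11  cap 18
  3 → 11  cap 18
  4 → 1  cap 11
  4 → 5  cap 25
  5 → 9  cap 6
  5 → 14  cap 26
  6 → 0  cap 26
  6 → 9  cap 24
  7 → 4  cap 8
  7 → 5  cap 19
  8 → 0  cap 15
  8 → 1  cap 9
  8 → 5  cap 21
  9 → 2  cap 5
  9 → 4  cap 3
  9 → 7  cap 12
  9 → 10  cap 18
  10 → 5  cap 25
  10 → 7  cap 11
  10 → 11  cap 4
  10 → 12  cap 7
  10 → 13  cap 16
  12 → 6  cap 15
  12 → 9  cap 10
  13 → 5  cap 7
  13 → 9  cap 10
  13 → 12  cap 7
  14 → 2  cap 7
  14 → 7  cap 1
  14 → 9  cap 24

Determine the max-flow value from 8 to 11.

Maximum flow value: 16

augment #1: 8→1→10→11 bottleneck 4, total now 4
augment #2: 8→5→9→2→11 bottleneck 5, total now 9
augment #3: 8→5→14→2→11 bottleneck 7, total now 16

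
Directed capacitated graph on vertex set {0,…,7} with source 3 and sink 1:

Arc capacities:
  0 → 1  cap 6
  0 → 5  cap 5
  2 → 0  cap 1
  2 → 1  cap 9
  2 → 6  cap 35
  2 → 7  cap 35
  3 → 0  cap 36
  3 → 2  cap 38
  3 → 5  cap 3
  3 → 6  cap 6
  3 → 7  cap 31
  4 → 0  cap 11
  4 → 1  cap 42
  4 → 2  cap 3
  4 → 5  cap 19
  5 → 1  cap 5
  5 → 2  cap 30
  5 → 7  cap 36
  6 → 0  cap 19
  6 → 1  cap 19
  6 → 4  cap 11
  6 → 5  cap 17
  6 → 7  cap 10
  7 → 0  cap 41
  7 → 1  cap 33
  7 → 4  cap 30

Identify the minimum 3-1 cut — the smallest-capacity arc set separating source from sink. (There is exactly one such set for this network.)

Min-cut arcs: {(0,1), (0,5), (3,2), (3,5), (3,6), (3,7)} (total capacity 89)

augment #1: 3→0→1 push 6
augment #2: 3→2→1 push 9
augment #3: 3→5→1 push 3
augment #4: 3→6→1 push 6
augment #5: 3→7→1 push 31
augment #6: 3→0→5→1 push 2
augment #7: 3→2→6→1 push 13
augment #8: 3→2→7→1 push 2
augment #9: 3→2→6→4→1 push 11
augment #10: 3→2→7→4→1 push 3
augment #11: 3→0→5→7→4→1 push 3
max flow = 89; residual-reachable set from 3 gives S-side
cut edges (S→T): {(0,1), (0,5), (3,2), (3,5), (3,6), (3,7)} total cap 89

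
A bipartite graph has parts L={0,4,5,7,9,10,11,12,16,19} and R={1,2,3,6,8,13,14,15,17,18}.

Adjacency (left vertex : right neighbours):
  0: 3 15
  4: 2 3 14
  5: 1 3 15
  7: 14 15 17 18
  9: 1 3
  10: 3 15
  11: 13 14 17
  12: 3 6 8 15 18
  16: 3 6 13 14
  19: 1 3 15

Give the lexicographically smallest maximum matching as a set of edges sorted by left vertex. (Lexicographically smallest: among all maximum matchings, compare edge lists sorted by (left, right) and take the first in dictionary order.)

|M| = 8 (so the lex-smallest maximum matching has 8 edges)
process left vertices in ascending order; for each, take the smallest-labelled available neighbour that still permits 8 edges overall, or leave it unmatched if none does
lex-smallest matching: {0-3, 4-2, 5-1, 7-14, 10-15, 11-13, 12-8, 16-6}

Lex-smallest maximum matching: {(0,3), (4,2), (5,1), (7,14), (10,15), (11,13), (12,8), (16,6)}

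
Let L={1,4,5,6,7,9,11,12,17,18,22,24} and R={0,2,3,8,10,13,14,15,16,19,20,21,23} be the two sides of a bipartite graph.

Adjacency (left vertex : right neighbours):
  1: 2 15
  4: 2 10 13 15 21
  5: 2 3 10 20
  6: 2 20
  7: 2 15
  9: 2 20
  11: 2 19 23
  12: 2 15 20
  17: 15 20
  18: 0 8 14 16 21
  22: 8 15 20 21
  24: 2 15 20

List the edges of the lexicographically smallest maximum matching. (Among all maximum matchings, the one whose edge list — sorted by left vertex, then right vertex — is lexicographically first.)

Lex-smallest maximum matching: {(1,2), (4,10), (5,3), (6,20), (7,15), (11,19), (18,0), (22,8)}

|M| = 8 (so the lex-smallest maximum matching has 8 edges)
process left vertices in ascending order; for each, take the smallest-labelled available neighbour that still permits 8 edges overall, or leave it unmatched if none does
lex-smallest matching: {1-2, 4-10, 5-3, 6-20, 7-15, 11-19, 18-0, 22-8}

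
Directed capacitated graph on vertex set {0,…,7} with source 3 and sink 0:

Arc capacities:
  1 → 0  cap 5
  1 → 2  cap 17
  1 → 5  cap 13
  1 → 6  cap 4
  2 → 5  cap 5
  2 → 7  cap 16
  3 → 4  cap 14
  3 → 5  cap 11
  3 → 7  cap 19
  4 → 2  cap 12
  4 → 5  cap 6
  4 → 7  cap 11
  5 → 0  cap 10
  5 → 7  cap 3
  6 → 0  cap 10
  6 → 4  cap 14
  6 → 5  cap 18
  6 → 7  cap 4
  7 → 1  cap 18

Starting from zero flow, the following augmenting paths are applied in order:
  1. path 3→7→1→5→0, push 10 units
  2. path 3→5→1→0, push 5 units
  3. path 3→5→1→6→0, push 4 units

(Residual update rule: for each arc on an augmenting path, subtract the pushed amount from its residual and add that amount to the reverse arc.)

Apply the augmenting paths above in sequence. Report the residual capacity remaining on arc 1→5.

Residual capacity of (1,5): 12

after path 1 (3→7→1→5→0, push 10): res(1,5)=3
after path 2 (3→5→1→0, push 5): res(1,5)=8
after path 3 (3→5→1→6→0, push 4): res(1,5)=12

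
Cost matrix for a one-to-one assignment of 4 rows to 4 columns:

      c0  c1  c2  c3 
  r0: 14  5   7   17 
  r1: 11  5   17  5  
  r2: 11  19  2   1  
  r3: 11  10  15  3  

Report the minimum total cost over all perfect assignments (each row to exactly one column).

optimal assignment: row0→col1 (cost 5), row1→col0 (cost 11), row2→col2 (cost 2), row3→col3 (cost 3)
total = 5 + 11 + 2 + 3 = 21

Minimum assignment cost: 21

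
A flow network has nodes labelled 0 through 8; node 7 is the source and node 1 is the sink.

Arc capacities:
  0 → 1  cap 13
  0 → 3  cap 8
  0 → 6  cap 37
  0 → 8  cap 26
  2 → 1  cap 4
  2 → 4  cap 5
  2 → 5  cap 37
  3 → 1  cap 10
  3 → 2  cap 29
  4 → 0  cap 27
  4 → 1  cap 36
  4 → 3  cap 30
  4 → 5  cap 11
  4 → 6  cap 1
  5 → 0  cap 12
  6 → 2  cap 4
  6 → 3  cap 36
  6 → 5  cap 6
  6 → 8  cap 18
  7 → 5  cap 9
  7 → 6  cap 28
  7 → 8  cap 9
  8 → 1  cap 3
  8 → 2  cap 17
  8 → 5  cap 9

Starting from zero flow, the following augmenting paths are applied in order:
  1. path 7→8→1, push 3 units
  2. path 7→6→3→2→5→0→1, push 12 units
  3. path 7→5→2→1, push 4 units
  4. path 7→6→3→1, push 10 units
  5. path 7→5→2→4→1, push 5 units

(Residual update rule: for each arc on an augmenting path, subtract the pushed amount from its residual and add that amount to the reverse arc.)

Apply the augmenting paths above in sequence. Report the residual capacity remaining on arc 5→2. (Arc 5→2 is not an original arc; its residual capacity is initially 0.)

after path 1 (7→8→1, push 3): res(5,2)=0
after path 2 (7→6→3→2→5→0→1, push 12): res(5,2)=12
after path 3 (7→5→2→1, push 4): res(5,2)=8
after path 4 (7→6→3→1, push 10): res(5,2)=8
after path 5 (7→5→2→4→1, push 5): res(5,2)=3

Residual capacity of (5,2): 3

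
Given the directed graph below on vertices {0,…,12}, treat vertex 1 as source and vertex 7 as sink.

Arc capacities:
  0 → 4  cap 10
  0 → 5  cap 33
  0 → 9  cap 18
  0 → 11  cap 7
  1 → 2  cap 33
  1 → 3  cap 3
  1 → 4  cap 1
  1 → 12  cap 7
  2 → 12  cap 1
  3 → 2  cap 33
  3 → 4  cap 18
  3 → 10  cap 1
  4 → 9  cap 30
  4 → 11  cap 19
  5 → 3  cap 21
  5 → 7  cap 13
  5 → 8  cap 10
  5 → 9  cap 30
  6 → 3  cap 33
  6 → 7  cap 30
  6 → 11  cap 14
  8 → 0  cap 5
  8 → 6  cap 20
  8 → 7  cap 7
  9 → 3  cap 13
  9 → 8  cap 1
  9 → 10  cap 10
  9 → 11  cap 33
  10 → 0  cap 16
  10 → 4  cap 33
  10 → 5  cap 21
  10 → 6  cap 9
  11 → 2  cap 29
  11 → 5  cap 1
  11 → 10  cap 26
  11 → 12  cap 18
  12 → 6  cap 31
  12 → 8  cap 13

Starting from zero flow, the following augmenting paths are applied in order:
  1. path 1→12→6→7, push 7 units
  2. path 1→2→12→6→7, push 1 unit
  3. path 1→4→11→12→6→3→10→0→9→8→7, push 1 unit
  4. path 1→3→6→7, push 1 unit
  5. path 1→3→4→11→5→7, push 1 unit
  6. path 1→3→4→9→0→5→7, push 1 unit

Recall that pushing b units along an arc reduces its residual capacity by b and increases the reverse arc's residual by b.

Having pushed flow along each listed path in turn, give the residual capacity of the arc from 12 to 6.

after path 1 (1→12→6→7, push 7): res(12,6)=24
after path 2 (1→2→12→6→7, push 1): res(12,6)=23
after path 3 (1→4→11→12→6→3→10→0→9→8→7, push 1): res(12,6)=22
after path 4 (1→3→6→7, push 1): res(12,6)=22
after path 5 (1→3→4→11→5→7, push 1): res(12,6)=22
after path 6 (1→3→4→9→0→5→7, push 1): res(12,6)=22

Residual capacity of (12,6): 22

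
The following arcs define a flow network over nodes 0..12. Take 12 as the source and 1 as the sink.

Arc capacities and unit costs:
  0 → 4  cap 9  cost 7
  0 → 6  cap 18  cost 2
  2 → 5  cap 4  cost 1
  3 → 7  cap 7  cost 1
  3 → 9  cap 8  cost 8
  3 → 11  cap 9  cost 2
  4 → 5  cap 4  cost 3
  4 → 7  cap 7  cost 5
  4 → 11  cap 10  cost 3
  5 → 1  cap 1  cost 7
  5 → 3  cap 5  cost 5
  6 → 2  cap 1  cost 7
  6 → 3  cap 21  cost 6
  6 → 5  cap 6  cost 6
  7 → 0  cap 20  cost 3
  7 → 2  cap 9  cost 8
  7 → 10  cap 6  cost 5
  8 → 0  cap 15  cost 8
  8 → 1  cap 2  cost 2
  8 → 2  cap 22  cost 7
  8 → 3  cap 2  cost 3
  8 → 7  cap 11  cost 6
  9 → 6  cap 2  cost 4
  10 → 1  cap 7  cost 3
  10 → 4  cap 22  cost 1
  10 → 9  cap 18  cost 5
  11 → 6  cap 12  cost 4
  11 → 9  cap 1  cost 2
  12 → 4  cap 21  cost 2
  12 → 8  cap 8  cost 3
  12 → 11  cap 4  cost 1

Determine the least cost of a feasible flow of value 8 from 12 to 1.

Minimum cost for 8 units: 97

shortest-cost path #1: 12→8→1 push 2 @ unit cost 5 (adds 10)
shortest-cost path #2: 12→4→5→1 push 1 @ unit cost 12 (adds 12)
shortest-cost path #3: 12→4→7→10→1 push 5 @ unit cost 15 (adds 75)
total cost = 97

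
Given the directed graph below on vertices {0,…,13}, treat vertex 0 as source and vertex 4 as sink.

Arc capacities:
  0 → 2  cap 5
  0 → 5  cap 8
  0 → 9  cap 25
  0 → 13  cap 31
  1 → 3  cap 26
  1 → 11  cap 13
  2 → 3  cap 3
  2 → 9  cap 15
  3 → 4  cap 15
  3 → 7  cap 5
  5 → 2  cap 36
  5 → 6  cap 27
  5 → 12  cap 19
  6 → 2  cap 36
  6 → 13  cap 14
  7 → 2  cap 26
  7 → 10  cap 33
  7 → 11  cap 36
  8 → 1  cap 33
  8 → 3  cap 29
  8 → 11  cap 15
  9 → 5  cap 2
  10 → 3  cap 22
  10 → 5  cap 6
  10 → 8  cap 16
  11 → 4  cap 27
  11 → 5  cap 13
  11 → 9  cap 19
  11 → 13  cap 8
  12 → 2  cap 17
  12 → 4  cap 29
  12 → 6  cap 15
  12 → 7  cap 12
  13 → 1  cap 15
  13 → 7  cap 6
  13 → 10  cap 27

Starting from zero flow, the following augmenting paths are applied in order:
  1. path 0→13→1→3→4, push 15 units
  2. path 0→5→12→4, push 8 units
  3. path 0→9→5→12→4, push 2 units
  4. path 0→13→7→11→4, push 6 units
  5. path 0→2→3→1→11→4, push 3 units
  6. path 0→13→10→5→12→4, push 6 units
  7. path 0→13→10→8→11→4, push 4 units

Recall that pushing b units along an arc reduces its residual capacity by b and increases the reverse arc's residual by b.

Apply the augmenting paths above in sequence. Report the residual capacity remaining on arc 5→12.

Residual capacity of (5,12): 3

after path 1 (0→13→1→3→4, push 15): res(5,12)=19
after path 2 (0→5→12→4, push 8): res(5,12)=11
after path 3 (0→9→5→12→4, push 2): res(5,12)=9
after path 4 (0→13→7→11→4, push 6): res(5,12)=9
after path 5 (0→2→3→1→11→4, push 3): res(5,12)=9
after path 6 (0→13→10→5→12→4, push 6): res(5,12)=3
after path 7 (0→13→10→8→11→4, push 4): res(5,12)=3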